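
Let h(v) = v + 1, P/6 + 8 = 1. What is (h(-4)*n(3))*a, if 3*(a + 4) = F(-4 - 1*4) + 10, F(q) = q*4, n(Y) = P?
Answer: -1428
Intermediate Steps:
P = -42 (P = -48 + 6*1 = -48 + 6 = -42)
n(Y) = -42
h(v) = 1 + v
F(q) = 4*q
a = -34/3 (a = -4 + (4*(-4 - 1*4) + 10)/3 = -4 + (4*(-4 - 4) + 10)/3 = -4 + (4*(-8) + 10)/3 = -4 + (-32 + 10)/3 = -4 + (⅓)*(-22) = -4 - 22/3 = -34/3 ≈ -11.333)
(h(-4)*n(3))*a = ((1 - 4)*(-42))*(-34/3) = -3*(-42)*(-34/3) = 126*(-34/3) = -1428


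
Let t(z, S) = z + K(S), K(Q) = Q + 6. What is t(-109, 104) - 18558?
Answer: -18557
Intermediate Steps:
K(Q) = 6 + Q
t(z, S) = 6 + S + z (t(z, S) = z + (6 + S) = 6 + S + z)
t(-109, 104) - 18558 = (6 + 104 - 109) - 18558 = 1 - 18558 = -18557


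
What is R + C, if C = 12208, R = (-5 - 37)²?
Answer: 13972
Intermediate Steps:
R = 1764 (R = (-42)² = 1764)
R + C = 1764 + 12208 = 13972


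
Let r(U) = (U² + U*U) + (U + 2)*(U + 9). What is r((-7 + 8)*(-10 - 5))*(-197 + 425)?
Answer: 120384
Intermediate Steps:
r(U) = 2*U² + (2 + U)*(9 + U) (r(U) = (U² + U²) + (2 + U)*(9 + U) = 2*U² + (2 + U)*(9 + U))
r((-7 + 8)*(-10 - 5))*(-197 + 425) = (18 + 3*((-7 + 8)*(-10 - 5))² + 11*((-7 + 8)*(-10 - 5)))*(-197 + 425) = (18 + 3*(1*(-15))² + 11*(1*(-15)))*228 = (18 + 3*(-15)² + 11*(-15))*228 = (18 + 3*225 - 165)*228 = (18 + 675 - 165)*228 = 528*228 = 120384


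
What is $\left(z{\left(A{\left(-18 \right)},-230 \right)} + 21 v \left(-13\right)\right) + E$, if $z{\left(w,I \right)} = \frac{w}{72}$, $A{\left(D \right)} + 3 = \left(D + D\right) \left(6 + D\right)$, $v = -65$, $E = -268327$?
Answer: $- \frac{6013825}{24} \approx -2.5058 \cdot 10^{5}$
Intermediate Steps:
$A{\left(D \right)} = -3 + 2 D \left(6 + D\right)$ ($A{\left(D \right)} = -3 + \left(D + D\right) \left(6 + D\right) = -3 + 2 D \left(6 + D\right)$)
$z{\left(w,I \right)} = \frac{w}{72}$ ($z{\left(w,I \right)} = w \frac{1}{72} = \frac{w}{72}$)
$\left(z{\left(A{\left(-18 \right)},-230 \right)} + 21 v \left(-13\right)\right) + E = \left(\frac{-3 + 2 \left(-18\right)^{2} + 12 \left(-18\right)}{72} + 21 \left(-65\right) \left(-13\right)\right) - 268327 = \left(\frac{-3 + 2 \cdot 324 - 216}{72} - -17745\right) - 268327 = \left(\frac{-3 + 648 - 216}{72} + 17745\right) - 268327 = \left(\frac{1}{72} \cdot 429 + 17745\right) - 268327 = \left(\frac{143}{24} + 17745\right) - 268327 = \frac{426023}{24} - 268327 = - \frac{6013825}{24}$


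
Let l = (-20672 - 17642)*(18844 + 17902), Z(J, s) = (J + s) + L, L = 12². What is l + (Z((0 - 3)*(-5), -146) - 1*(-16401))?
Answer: -1407869830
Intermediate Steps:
L = 144
Z(J, s) = 144 + J + s (Z(J, s) = (J + s) + 144 = 144 + J + s)
l = -1407886244 (l = -38314*36746 = -1407886244)
l + (Z((0 - 3)*(-5), -146) - 1*(-16401)) = -1407886244 + ((144 + (0 - 3)*(-5) - 146) - 1*(-16401)) = -1407886244 + ((144 - 3*(-5) - 146) + 16401) = -1407886244 + ((144 + 15 - 146) + 16401) = -1407886244 + (13 + 16401) = -1407886244 + 16414 = -1407869830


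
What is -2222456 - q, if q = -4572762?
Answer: 2350306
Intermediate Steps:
-2222456 - q = -2222456 - 1*(-4572762) = -2222456 + 4572762 = 2350306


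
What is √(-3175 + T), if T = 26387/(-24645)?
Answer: I*√1929069186990/24645 ≈ 56.357*I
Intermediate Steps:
T = -26387/24645 (T = 26387*(-1/24645) = -26387/24645 ≈ -1.0707)
√(-3175 + T) = √(-3175 - 26387/24645) = √(-78274262/24645) = I*√1929069186990/24645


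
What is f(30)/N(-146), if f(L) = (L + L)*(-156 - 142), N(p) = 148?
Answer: -4470/37 ≈ -120.81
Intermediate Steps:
f(L) = -596*L (f(L) = (2*L)*(-298) = -596*L)
f(30)/N(-146) = -596*30/148 = -17880*1/148 = -4470/37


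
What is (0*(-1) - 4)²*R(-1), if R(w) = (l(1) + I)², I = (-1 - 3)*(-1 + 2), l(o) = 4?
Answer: 0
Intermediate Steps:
I = -4 (I = -4*1 = -4)
R(w) = 0 (R(w) = (4 - 4)² = 0² = 0)
(0*(-1) - 4)²*R(-1) = (0*(-1) - 4)²*0 = (0 - 4)²*0 = (-4)²*0 = 16*0 = 0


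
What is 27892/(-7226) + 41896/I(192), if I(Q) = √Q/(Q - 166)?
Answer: -13946/3613 + 136162*√3/3 ≈ 78609.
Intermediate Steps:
I(Q) = √Q/(-166 + Q)
27892/(-7226) + 41896/I(192) = 27892/(-7226) + 41896/((√192/(-166 + 192))) = 27892*(-1/7226) + 41896/(((8*√3)/26)) = -13946/3613 + 41896/(((8*√3)*(1/26))) = -13946/3613 + 41896/((4*√3/13)) = -13946/3613 + 41896*(13*√3/12) = -13946/3613 + 136162*√3/3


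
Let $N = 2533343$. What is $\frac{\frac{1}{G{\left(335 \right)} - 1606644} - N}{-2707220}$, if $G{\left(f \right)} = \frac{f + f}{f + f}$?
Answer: $\frac{407017779755}{434953606246} \approx 0.93577$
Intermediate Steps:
$G{\left(f \right)} = 1$ ($G{\left(f \right)} = \frac{2 f}{2 f} = 2 f \frac{1}{2 f} = 1$)
$\frac{\frac{1}{G{\left(335 \right)} - 1606644} - N}{-2707220} = \frac{\frac{1}{1 - 1606644} - 2533343}{-2707220} = \left(\frac{1}{-1606643} - 2533343\right) \left(- \frac{1}{2707220}\right) = \left(- \frac{1}{1606643} - 2533343\right) \left(- \frac{1}{2707220}\right) = \left(- \frac{4070177797550}{1606643}\right) \left(- \frac{1}{2707220}\right) = \frac{407017779755}{434953606246}$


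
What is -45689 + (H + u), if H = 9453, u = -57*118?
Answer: -42962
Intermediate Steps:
u = -6726
-45689 + (H + u) = -45689 + (9453 - 6726) = -45689 + 2727 = -42962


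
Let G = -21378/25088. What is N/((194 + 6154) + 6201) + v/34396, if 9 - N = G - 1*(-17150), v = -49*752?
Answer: -471277219151/193372660992 ≈ -2.4371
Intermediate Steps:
G = -1527/1792 (G = -21378*1/25088 = -1527/1792 ≈ -0.85212)
v = -36848
N = -30715145/1792 (N = 9 - (-1527/1792 - 1*(-17150)) = 9 - (-1527/1792 + 17150) = 9 - 1*30731273/1792 = 9 - 30731273/1792 = -30715145/1792 ≈ -17140.)
N/((194 + 6154) + 6201) + v/34396 = -30715145/(1792*((194 + 6154) + 6201)) - 36848/34396 = -30715145/(1792*(6348 + 6201)) - 36848*1/34396 = -30715145/1792/12549 - 9212/8599 = -30715145/1792*1/12549 - 9212/8599 = -30715145/22487808 - 9212/8599 = -471277219151/193372660992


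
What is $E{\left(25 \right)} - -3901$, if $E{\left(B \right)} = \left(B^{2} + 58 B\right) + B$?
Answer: $6001$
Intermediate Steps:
$E{\left(B \right)} = B^{2} + 59 B$
$E{\left(25 \right)} - -3901 = 25 \left(59 + 25\right) - -3901 = 25 \cdot 84 + 3901 = 2100 + 3901 = 6001$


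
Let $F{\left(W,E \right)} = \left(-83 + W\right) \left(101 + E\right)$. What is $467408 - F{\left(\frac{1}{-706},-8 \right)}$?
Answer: $\frac{335439755}{706} \approx 4.7513 \cdot 10^{5}$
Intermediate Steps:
$467408 - F{\left(\frac{1}{-706},-8 \right)} = 467408 - \left(-8383 - -664 + \frac{101}{-706} - \frac{8}{-706}\right) = 467408 - \left(-8383 + 664 + 101 \left(- \frac{1}{706}\right) - - \frac{4}{353}\right) = 467408 - \left(-8383 + 664 - \frac{101}{706} + \frac{4}{353}\right) = 467408 - - \frac{5449707}{706} = 467408 + \frac{5449707}{706} = \frac{335439755}{706}$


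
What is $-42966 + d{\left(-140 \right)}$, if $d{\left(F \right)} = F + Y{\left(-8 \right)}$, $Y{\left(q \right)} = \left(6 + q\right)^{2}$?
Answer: $-43102$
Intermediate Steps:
$d{\left(F \right)} = 4 + F$ ($d{\left(F \right)} = F + \left(6 - 8\right)^{2} = F + \left(-2\right)^{2} = F + 4 = 4 + F$)
$-42966 + d{\left(-140 \right)} = -42966 + \left(4 - 140\right) = -42966 - 136 = -43102$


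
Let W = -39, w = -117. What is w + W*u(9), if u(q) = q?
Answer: -468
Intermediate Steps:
w + W*u(9) = -117 - 39*9 = -117 - 351 = -468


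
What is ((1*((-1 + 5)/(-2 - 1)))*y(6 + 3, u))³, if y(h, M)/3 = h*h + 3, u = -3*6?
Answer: -37933056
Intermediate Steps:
u = -18
y(h, M) = 9 + 3*h² (y(h, M) = 3*(h*h + 3) = 3*(h² + 3) = 3*(3 + h²) = 9 + 3*h²)
((1*((-1 + 5)/(-2 - 1)))*y(6 + 3, u))³ = ((1*((-1 + 5)/(-2 - 1)))*(9 + 3*(6 + 3)²))³ = ((1*(4/(-3)))*(9 + 3*9²))³ = ((1*(4*(-⅓)))*(9 + 3*81))³ = ((1*(-4/3))*(9 + 243))³ = (-4/3*252)³ = (-336)³ = -37933056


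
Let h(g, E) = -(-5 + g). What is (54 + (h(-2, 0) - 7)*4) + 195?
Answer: 249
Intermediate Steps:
h(g, E) = 5 - g
(54 + (h(-2, 0) - 7)*4) + 195 = (54 + ((5 - 1*(-2)) - 7)*4) + 195 = (54 + ((5 + 2) - 7)*4) + 195 = (54 + (7 - 7)*4) + 195 = (54 + 0*4) + 195 = (54 + 0) + 195 = 54 + 195 = 249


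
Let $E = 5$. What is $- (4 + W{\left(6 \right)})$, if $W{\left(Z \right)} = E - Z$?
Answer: $-3$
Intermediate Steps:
$W{\left(Z \right)} = 5 - Z$
$- (4 + W{\left(6 \right)}) = - (4 + \left(5 - 6\right)) = - (4 - 1) = \left(-1\right) 3 = -3$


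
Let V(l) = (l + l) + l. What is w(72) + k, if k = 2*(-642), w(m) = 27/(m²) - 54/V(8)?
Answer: -246959/192 ≈ -1286.2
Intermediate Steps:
V(l) = 3*l (V(l) = 2*l + l = 3*l)
w(m) = -9/4 + 27/m² (w(m) = 27/(m²) - 54/(3*8) = 27/m² - 54/24 = 27/m² - 54*1/24 = 27/m² - 9/4 = -9/4 + 27/m²)
k = -1284
w(72) + k = (-9/4 + 27/72²) - 1284 = (-9/4 + 27*(1/5184)) - 1284 = (-9/4 + 1/192) - 1284 = -431/192 - 1284 = -246959/192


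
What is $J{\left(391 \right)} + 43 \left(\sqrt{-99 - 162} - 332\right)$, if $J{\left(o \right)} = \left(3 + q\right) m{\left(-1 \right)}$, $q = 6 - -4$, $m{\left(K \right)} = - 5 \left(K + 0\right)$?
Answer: $-14211 + 129 i \sqrt{29} \approx -14211.0 + 694.69 i$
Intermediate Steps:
$m{\left(K \right)} = - 5 K$
$q = 10$ ($q = 6 + 4 = 10$)
$J{\left(o \right)} = 65$ ($J{\left(o \right)} = \left(3 + 10\right) \left(\left(-5\right) \left(-1\right)\right) = 13 \cdot 5 = 65$)
$J{\left(391 \right)} + 43 \left(\sqrt{-99 - 162} - 332\right) = 65 + 43 \left(\sqrt{-99 - 162} - 332\right) = 65 + 43 \left(\sqrt{-261} - 332\right) = 65 + 43 \left(3 i \sqrt{29} - 332\right) = 65 + 43 \left(-332 + 3 i \sqrt{29}\right) = 65 - \left(14276 - 129 i \sqrt{29}\right) = -14211 + 129 i \sqrt{29}$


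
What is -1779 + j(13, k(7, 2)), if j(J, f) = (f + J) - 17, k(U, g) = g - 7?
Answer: -1788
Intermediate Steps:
k(U, g) = -7 + g
j(J, f) = -17 + J + f (j(J, f) = (J + f) - 17 = -17 + J + f)
-1779 + j(13, k(7, 2)) = -1779 + (-17 + 13 + (-7 + 2)) = -1779 + (-17 + 13 - 5) = -1779 - 9 = -1788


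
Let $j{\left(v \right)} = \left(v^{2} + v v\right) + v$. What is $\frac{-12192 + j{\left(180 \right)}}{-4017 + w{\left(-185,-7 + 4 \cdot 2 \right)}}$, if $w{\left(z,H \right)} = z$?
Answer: $- \frac{26394}{2101} \approx -12.563$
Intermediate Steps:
$j{\left(v \right)} = v + 2 v^{2}$ ($j{\left(v \right)} = \left(v^{2} + v^{2}\right) + v = 2 v^{2} + v = v + 2 v^{2}$)
$\frac{-12192 + j{\left(180 \right)}}{-4017 + w{\left(-185,-7 + 4 \cdot 2 \right)}} = \frac{-12192 + 180 \left(1 + 2 \cdot 180\right)}{-4017 - 185} = \frac{-12192 + 180 \left(1 + 360\right)}{-4202} = \left(-12192 + 180 \cdot 361\right) \left(- \frac{1}{4202}\right) = \left(-12192 + 64980\right) \left(- \frac{1}{4202}\right) = 52788 \left(- \frac{1}{4202}\right) = - \frac{26394}{2101}$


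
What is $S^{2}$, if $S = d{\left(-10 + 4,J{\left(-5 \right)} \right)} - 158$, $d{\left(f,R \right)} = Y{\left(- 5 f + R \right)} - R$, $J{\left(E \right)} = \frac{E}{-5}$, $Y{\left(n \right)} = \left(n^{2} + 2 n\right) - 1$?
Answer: $744769$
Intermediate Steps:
$Y{\left(n \right)} = -1 + n^{2} + 2 n$
$J{\left(E \right)} = - \frac{E}{5}$ ($J{\left(E \right)} = E \left(- \frac{1}{5}\right) = - \frac{E}{5}$)
$d{\left(f,R \right)} = -1 + R + \left(R - 5 f\right)^{2} - 10 f$ ($d{\left(f,R \right)} = \left(-1 + \left(- 5 f + R\right)^{2} + 2 \left(- 5 f + R\right)\right) - R = \left(-1 + \left(R - 5 f\right)^{2} + 2 \left(R - 5 f\right)\right) - R = \left(-1 + \left(R - 5 f\right)^{2} + \left(- 10 f + 2 R\right)\right) - R = \left(-1 + \left(R - 5 f\right)^{2} - 10 f + 2 R\right) - R = -1 + R + \left(R - 5 f\right)^{2} - 10 f$)
$S = 863$ ($S = \left(-1 - -1 + \left(\left(- \frac{1}{5}\right) \left(-5\right) - 5 \left(-10 + 4\right)\right)^{2} - 10 \left(-10 + 4\right)\right) - 158 = \left(-1 + 1 + \left(1 - -30\right)^{2} - -60\right) - 158 = \left(-1 + 1 + \left(1 + 30\right)^{2} + 60\right) - 158 = \left(-1 + 1 + 31^{2} + 60\right) - 158 = \left(-1 + 1 + 961 + 60\right) - 158 = 1021 - 158 = 863$)
$S^{2} = 863^{2} = 744769$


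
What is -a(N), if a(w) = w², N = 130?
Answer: -16900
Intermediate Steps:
-a(N) = -1*130² = -1*16900 = -16900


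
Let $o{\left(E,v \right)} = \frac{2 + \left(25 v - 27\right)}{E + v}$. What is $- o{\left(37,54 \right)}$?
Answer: $- \frac{1325}{91} \approx -14.56$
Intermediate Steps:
$o{\left(E,v \right)} = \frac{-25 + 25 v}{E + v}$ ($o{\left(E,v \right)} = \frac{2 + \left(-27 + 25 v\right)}{E + v} = \frac{-25 + 25 v}{E + v}$)
$- o{\left(37,54 \right)} = - \frac{25 \left(-1 + 54\right)}{37 + 54} = - \frac{25 \cdot 53}{91} = \left(-1\right) \frac{1325}{91} = - \frac{1325}{91}$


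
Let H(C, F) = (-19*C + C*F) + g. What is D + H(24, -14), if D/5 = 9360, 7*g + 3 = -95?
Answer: 45994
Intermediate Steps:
g = -14 (g = -3/7 + (⅐)*(-95) = -3/7 - 95/7 = -14)
H(C, F) = -14 - 19*C + C*F (H(C, F) = (-19*C + C*F) - 14 = -14 - 19*C + C*F)
D = 46800 (D = 5*9360 = 46800)
D + H(24, -14) = 46800 + (-14 - 19*24 + 24*(-14)) = 46800 + (-14 - 456 - 336) = 46800 - 806 = 45994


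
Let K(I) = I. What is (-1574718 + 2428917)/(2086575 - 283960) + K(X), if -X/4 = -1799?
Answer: 12972471739/1802615 ≈ 7196.5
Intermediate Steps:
X = 7196 (X = -4*(-1799) = 7196)
(-1574718 + 2428917)/(2086575 - 283960) + K(X) = (-1574718 + 2428917)/(2086575 - 283960) + 7196 = 854199/1802615 + 7196 = 12972471739/1802615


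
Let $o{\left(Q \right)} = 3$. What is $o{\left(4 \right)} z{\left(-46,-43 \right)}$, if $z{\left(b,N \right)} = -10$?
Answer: $-30$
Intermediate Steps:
$o{\left(4 \right)} z{\left(-46,-43 \right)} = 3 \left(-10\right) = -30$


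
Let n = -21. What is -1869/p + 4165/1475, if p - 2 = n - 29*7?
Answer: 245427/21830 ≈ 11.243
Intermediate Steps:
p = -222 (p = 2 + (-21 - 29*7) = 2 + (-21 - 203) = 2 - 224 = -222)
-1869/p + 4165/1475 = -1869/(-222) + 4165/1475 = -1869*(-1/222) + 4165*(1/1475) = 623/74 + 833/295 = 245427/21830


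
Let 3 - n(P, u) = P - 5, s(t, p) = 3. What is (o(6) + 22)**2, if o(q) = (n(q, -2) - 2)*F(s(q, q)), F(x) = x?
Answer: 484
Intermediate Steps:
n(P, u) = 8 - P (n(P, u) = 3 - (P - 5) = 3 - (-5 + P) = 3 + (5 - P) = 8 - P)
o(q) = 18 - 3*q (o(q) = ((8 - q) - 2)*3 = (6 - q)*3 = 18 - 3*q)
(o(6) + 22)**2 = ((18 - 3*6) + 22)**2 = ((18 - 18) + 22)**2 = (0 + 22)**2 = 22**2 = 484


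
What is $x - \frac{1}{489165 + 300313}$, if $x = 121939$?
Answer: $\frac{96268157841}{789478} \approx 1.2194 \cdot 10^{5}$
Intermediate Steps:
$x - \frac{1}{489165 + 300313} = 121939 - \frac{1}{489165 + 300313} = 121939 - \frac{1}{789478} = \frac{96268157841}{789478}$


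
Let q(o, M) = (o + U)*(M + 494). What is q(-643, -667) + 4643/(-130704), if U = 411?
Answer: 5245931101/130704 ≈ 40136.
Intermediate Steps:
q(o, M) = (411 + o)*(494 + M) (q(o, M) = (o + 411)*(M + 494) = (411 + o)*(494 + M))
q(-643, -667) + 4643/(-130704) = (203034 + 411*(-667) + 494*(-643) - 667*(-643)) + 4643/(-130704) = (203034 - 274137 - 317642 + 428881) + 4643*(-1/130704) = 40136 - 4643/130704 = 5245931101/130704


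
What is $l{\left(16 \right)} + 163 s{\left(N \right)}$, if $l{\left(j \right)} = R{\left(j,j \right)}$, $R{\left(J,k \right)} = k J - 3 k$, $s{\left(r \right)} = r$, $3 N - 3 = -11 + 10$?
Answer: $\frac{950}{3} \approx 316.67$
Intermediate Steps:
$N = \frac{2}{3}$ ($N = 1 + \frac{-11 + 10}{3} = 1 + \frac{1}{3} \left(-1\right) = 1 - \frac{1}{3} = \frac{2}{3} \approx 0.66667$)
$R{\left(J,k \right)} = - 3 k + J k$ ($R{\left(J,k \right)} = J k - 3 k = - 3 k + J k$)
$l{\left(j \right)} = j \left(-3 + j\right)$
$l{\left(16 \right)} + 163 s{\left(N \right)} = 16 \left(-3 + 16\right) + 163 \cdot \frac{2}{3} = 16 \cdot 13 + \frac{326}{3} = 208 + \frac{326}{3} = \frac{950}{3}$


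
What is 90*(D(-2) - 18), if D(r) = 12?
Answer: -540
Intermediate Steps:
90*(D(-2) - 18) = 90*(12 - 18) = 90*(-6) = -540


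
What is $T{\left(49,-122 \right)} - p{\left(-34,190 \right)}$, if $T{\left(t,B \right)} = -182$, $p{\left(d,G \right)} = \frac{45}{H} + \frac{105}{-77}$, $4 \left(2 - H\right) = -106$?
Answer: $- \frac{38083}{209} \approx -182.22$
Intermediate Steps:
$H = \frac{57}{2}$ ($H = 2 - - \frac{53}{2} = 2 + \frac{53}{2} = \frac{57}{2} \approx 28.5$)
$p{\left(d,G \right)} = \frac{45}{209}$ ($p{\left(d,G \right)} = \frac{45}{\frac{57}{2}} + \frac{105}{-77} = 45 \cdot \frac{2}{57} + 105 \left(- \frac{1}{77}\right) = \frac{30}{19} - \frac{15}{11} = \frac{45}{209}$)
$T{\left(49,-122 \right)} - p{\left(-34,190 \right)} = -182 - \frac{45}{209} = - \frac{38083}{209}$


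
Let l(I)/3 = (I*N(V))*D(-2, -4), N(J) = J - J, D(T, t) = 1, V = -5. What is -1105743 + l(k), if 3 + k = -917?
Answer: -1105743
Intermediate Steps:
k = -920 (k = -3 - 917 = -920)
N(J) = 0
l(I) = 0 (l(I) = 3*((I*0)*1) = 3*(0*1) = 3*0 = 0)
-1105743 + l(k) = -1105743 + 0 = -1105743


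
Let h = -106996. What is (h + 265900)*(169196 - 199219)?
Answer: -4770774792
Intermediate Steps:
(h + 265900)*(169196 - 199219) = (-106996 + 265900)*(169196 - 199219) = 158904*(-30023) = -4770774792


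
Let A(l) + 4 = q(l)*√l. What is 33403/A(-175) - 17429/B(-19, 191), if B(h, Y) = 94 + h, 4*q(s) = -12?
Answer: (-261435*√7 + 2574941*I)/(75*(-4*I + 15*√7)) ≈ -316.37 + 833.21*I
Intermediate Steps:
q(s) = -3 (q(s) = (¼)*(-12) = -3)
A(l) = -4 - 3*√l
33403/A(-175) - 17429/B(-19, 191) = 33403/(-4 - 15*I*√7) - 17429/(94 - 19) = 33403/(-4 - 15*I*√7) - 17429/75 = -17429/75 + 33403/(-4 - 15*I*√7)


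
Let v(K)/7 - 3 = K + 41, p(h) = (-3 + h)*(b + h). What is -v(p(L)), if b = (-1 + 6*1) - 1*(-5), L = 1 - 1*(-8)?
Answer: -1106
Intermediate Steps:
L = 9 (L = 1 + 8 = 9)
b = 10 (b = (-1 + 6) + 5 = 5 + 5 = 10)
p(h) = (-3 + h)*(10 + h)
v(K) = 308 + 7*K (v(K) = 21 + 7*(K + 41) = 21 + 7*(41 + K) = 21 + (287 + 7*K) = 308 + 7*K)
-v(p(L)) = -(308 + 7*(-30 + 9² + 7*9)) = -(308 + 7*(-30 + 81 + 63)) = -(308 + 7*114) = -(308 + 798) = -1*1106 = -1106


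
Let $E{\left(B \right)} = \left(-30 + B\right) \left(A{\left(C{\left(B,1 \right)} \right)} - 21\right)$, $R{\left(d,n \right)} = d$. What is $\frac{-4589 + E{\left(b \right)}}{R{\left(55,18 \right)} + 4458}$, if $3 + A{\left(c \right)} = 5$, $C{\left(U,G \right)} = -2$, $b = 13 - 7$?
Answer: $- \frac{4133}{4513} \approx -0.9158$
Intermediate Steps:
$b = 6$
$A{\left(c \right)} = 2$ ($A{\left(c \right)} = -3 + 5 = 2$)
$E{\left(B \right)} = 570 - 19 B$ ($E{\left(B \right)} = \left(-30 + B\right) \left(2 - 21\right) = \left(-30 + B\right) \left(-19\right) = 570 - 19 B$)
$\frac{-4589 + E{\left(b \right)}}{R{\left(55,18 \right)} + 4458} = \frac{-4589 + \left(570 - 114\right)}{55 + 4458} = \frac{-4589 + \left(570 - 114\right)}{4513} = \left(-4589 + 456\right) \frac{1}{4513} = \left(-4133\right) \frac{1}{4513} = - \frac{4133}{4513}$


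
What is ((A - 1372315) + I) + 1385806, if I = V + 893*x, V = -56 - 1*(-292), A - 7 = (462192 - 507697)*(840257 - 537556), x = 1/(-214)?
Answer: -2947720588887/214 ≈ -1.3774e+10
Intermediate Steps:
x = -1/214 ≈ -0.0046729
A = -13774408998 (A = 7 + (462192 - 507697)*(840257 - 537556) = 7 - 45505*302701 = 7 - 13774409005 = -13774408998)
V = 236 (V = -56 + 292 = 236)
I = 49611/214 (I = 236 + 893*(-1/214) = 236 - 893/214 = 49611/214 ≈ 231.83)
((A - 1372315) + I) + 1385806 = ((-13774408998 - 1372315) + 49611/214) + 1385806 = (-13775781313 + 49611/214) + 1385806 = -2948017151371/214 + 1385806 = -2947720588887/214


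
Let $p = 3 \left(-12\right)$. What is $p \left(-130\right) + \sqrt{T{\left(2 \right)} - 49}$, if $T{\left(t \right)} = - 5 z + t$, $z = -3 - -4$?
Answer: $4680 + 2 i \sqrt{13} \approx 4680.0 + 7.2111 i$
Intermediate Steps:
$z = 1$ ($z = -3 + 4 = 1$)
$p = -36$
$T{\left(t \right)} = -5 + t$ ($T{\left(t \right)} = \left(-5\right) 1 + t = -5 + t$)
$p \left(-130\right) + \sqrt{T{\left(2 \right)} - 49} = \left(-36\right) \left(-130\right) + \sqrt{\left(-5 + 2\right) - 49} = 4680 + \sqrt{-3 - 49} = 4680 + \sqrt{-52} = 4680 + 2 i \sqrt{13}$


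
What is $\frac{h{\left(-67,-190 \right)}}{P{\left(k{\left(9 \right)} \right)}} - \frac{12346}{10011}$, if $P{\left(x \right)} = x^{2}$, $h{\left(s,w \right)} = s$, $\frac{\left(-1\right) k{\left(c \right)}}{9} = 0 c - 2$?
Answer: $- \frac{1556947}{1081188} \approx -1.44$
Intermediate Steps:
$k{\left(c \right)} = 18$ ($k{\left(c \right)} = - 9 \left(0 c - 2\right) = - 9 \left(0 - 2\right) = \left(-9\right) \left(-2\right) = 18$)
$\frac{h{\left(-67,-190 \right)}}{P{\left(k{\left(9 \right)} \right)}} - \frac{12346}{10011} = - \frac{67}{18^{2}} - \frac{12346}{10011} = - \frac{67}{324} - \frac{12346}{10011} = - \frac{1556947}{1081188}$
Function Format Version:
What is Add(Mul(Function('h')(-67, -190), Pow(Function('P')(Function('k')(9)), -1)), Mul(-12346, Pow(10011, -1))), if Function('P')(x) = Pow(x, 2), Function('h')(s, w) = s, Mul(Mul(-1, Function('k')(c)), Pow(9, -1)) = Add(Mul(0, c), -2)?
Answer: Rational(-1556947, 1081188) ≈ -1.4400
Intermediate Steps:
Function('k')(c) = 18 (Function('k')(c) = Mul(-9, Add(Mul(0, c), -2)) = Mul(-9, Add(0, -2)) = Mul(-9, -2) = 18)
Add(Mul(Function('h')(-67, -190), Pow(Function('P')(Function('k')(9)), -1)), Mul(-12346, Pow(10011, -1))) = Add(Mul(-67, Pow(Pow(18, 2), -1)), Mul(-12346, Pow(10011, -1))) = Add(Mul(-67, Pow(324, -1)), Mul(-12346, Rational(1, 10011))) = Add(Mul(-67, Rational(1, 324)), Rational(-12346, 10011)) = Add(Rational(-67, 324), Rational(-12346, 10011)) = Rational(-1556947, 1081188)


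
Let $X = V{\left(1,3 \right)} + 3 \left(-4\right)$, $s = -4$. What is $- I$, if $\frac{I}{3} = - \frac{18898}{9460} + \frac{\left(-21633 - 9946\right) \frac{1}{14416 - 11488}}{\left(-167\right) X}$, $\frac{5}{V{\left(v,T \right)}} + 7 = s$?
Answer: $\frac{28846765639}{4800929360} \approx 6.0086$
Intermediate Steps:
$V{\left(v,T \right)} = - \frac{5}{11}$ ($V{\left(v,T \right)} = \frac{5}{-7 - 4} = \frac{5}{-11} = 5 \left(- \frac{1}{11}\right) = - \frac{5}{11}$)
$X = - \frac{137}{11}$ ($X = - \frac{5}{11} + 3 \left(-4\right) = - \frac{5}{11} - 12 = - \frac{137}{11} \approx -12.455$)
$I = - \frac{28846765639}{4800929360}$ ($I = 3 \left(- \frac{18898}{9460} + \frac{\left(-21633 - 9946\right) \frac{1}{14416 - 11488}}{\left(-167\right) \left(- \frac{137}{11}\right)}\right) = 3 \left(\left(-18898\right) \frac{1}{9460} + \frac{\left(-31579\right) \frac{1}{2928}}{\frac{22879}{11}}\right) = 3 \left(- \frac{859}{430} + \left(-31579\right) \frac{1}{2928} \cdot \frac{11}{22879}\right) = 3 \left(- \frac{859}{430} - \frac{347369}{66989712}\right) = 3 \left(- \frac{28846765639}{14402788080}\right) = - \frac{28846765639}{4800929360} \approx -6.0086$)
$- I = \left(-1\right) \left(- \frac{28846765639}{4800929360}\right) = \frac{28846765639}{4800929360}$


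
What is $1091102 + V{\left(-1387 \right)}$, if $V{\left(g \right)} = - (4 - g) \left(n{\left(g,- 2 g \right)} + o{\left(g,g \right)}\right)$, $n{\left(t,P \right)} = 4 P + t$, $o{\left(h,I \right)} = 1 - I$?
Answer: $-14344825$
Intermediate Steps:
$n{\left(t,P \right)} = t + 4 P$
$V{\left(g \right)} = \left(1 - 8 g\right) \left(-4 + g\right)$ ($V{\left(g \right)} = - (4 - g) \left(\left(g + 4 \left(- 2 g\right)\right) - \left(-1 + g\right)\right) = \left(-4 + g\right) \left(\left(g - 8 g\right) - \left(-1 + g\right)\right) = \left(-4 + g\right) \left(- 7 g - \left(-1 + g\right)\right) = \left(-4 + g\right) \left(1 - 8 g\right) = \left(1 - 8 g\right) \left(-4 + g\right)$)
$1091102 + V{\left(-1387 \right)} = 1091102 - \left(45775 + 15390152\right) = 1091102 - 15435927 = -14344825$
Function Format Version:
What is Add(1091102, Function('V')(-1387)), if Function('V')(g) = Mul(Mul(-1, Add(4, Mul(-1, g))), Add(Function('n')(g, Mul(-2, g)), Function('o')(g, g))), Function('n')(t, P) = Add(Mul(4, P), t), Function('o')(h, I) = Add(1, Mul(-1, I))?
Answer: -14344825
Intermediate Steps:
Function('n')(t, P) = Add(t, Mul(4, P))
Function('V')(g) = Mul(Add(1, Mul(-8, g)), Add(-4, g)) (Function('V')(g) = Mul(Mul(-1, Add(4, Mul(-1, g))), Add(Add(g, Mul(4, Mul(-2, g))), Add(1, Mul(-1, g)))) = Mul(Add(-4, g), Add(Add(g, Mul(-8, g)), Add(1, Mul(-1, g)))) = Mul(Add(-4, g), Add(Mul(-7, g), Add(1, Mul(-1, g)))) = Mul(Add(-4, g), Add(1, Mul(-8, g))) = Mul(Add(1, Mul(-8, g)), Add(-4, g)))
Add(1091102, Function('V')(-1387)) = Add(1091102, Add(-4, Mul(-8, Pow(-1387, 2)), Mul(33, -1387))) = Add(1091102, Add(-4, Mul(-8, 1923769), -45771)) = Add(1091102, Add(-4, -15390152, -45771)) = Add(1091102, -15435927) = -14344825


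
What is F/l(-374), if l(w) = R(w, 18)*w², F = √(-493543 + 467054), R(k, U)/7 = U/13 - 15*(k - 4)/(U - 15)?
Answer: 13*I*√26489/24074897616 ≈ 8.7884e-8*I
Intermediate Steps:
R(k, U) = 7*U/13 - 105*(-4 + k)/(-15 + U) (R(k, U) = 7*(U/13 - 15*(k - 4)/(U - 15)) = 7*(U*(1/13) - 15*(-4 + k)/(-15 + U)) = 7*(U/13 - 15*(-4 + k)/(-15 + U)) = 7*U/13 - 105*(-4 + k)/(-15 + U))
F = I*√26489 (F = √(-26489) = I*√26489 ≈ 162.75*I)
l(w) = w²*(1946/13 - 35*w) (l(w) = (7*(780 + 18² - 195*w - 15*18)/(13*(-15 + 18)))*w² = ((7/13)*(780 + 324 - 195*w - 270)/3)*w² = ((7/13)*(⅓)*(834 - 195*w))*w² = (1946/13 - 35*w)*w² = w²*(1946/13 - 35*w))
F/l(-374) = (I*√26489)/(((-374)²*(1946/13 - 35*(-374)))) = (I*√26489)/((139876*(1946/13 + 13090))) = (I*√26489)/((139876*(172116/13))) = (I*√26489)/(24074897616/13) = (I*√26489)*(13/24074897616) = 13*I*√26489/24074897616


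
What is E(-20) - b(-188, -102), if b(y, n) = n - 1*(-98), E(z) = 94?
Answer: 98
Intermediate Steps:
b(y, n) = 98 + n (b(y, n) = n + 98 = 98 + n)
E(-20) - b(-188, -102) = 94 - (98 - 102) = 94 - 1*(-4) = 94 + 4 = 98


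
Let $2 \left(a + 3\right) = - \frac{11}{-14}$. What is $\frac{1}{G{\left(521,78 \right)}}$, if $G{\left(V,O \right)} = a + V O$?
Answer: $\frac{28}{1137791} \approx 2.4609 \cdot 10^{-5}$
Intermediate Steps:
$a = - \frac{73}{28}$ ($a = -3 + \frac{\left(-11\right) \frac{1}{-14}}{2} = -3 + \frac{\left(-11\right) \left(- \frac{1}{14}\right)}{2} = -3 + \frac{1}{2} \cdot \frac{11}{14} = -3 + \frac{11}{28} = - \frac{73}{28} \approx -2.6071$)
$G{\left(V,O \right)} = - \frac{73}{28} + O V$ ($G{\left(V,O \right)} = - \frac{73}{28} + V O = - \frac{73}{28} + O V$)
$\frac{1}{G{\left(521,78 \right)}} = \frac{1}{- \frac{73}{28} + 78 \cdot 521} = \frac{1}{- \frac{73}{28} + 40638} = \frac{1}{\frac{1137791}{28}} = \frac{28}{1137791}$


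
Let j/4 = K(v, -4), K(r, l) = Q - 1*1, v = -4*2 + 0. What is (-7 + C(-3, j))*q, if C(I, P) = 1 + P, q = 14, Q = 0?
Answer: -140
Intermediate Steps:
v = -8 (v = -8 + 0 = -8)
K(r, l) = -1 (K(r, l) = 0 - 1*1 = 0 - 1 = -1)
j = -4 (j = 4*(-1) = -4)
(-7 + C(-3, j))*q = (-7 + (1 - 4))*14 = (-7 - 3)*14 = -10*14 = -140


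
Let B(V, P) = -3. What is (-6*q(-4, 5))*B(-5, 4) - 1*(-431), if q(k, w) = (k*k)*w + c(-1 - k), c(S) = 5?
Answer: 1961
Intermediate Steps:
q(k, w) = 5 + w*k² (q(k, w) = (k*k)*w + 5 = k²*w + 5 = w*k² + 5 = 5 + w*k²)
(-6*q(-4, 5))*B(-5, 4) - 1*(-431) = -6*(5 + 5*(-4)²)*(-3) - 1*(-431) = -6*(5 + 5*16)*(-3) + 431 = -6*(5 + 80)*(-3) + 431 = -6*85*(-3) + 431 = -510*(-3) + 431 = 1530 + 431 = 1961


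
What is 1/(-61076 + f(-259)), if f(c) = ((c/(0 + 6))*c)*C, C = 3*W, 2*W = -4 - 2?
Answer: -2/323395 ≈ -6.1844e-6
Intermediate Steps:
W = -3 (W = (-4 - 2)/2 = (1/2)*(-6) = -3)
C = -9 (C = 3*(-3) = -9)
f(c) = -3*c**2/2 (f(c) = ((c/(0 + 6))*c)*(-9) = ((c/6)*c)*(-9) = (c**2/6)*(-9) = -3*c**2/2)
1/(-61076 + f(-259)) = 1/(-61076 - 3/2*(-259)**2) = 1/(-61076 - 3/2*67081) = 1/(-61076 - 201243/2) = 1/(-323395/2) = -2/323395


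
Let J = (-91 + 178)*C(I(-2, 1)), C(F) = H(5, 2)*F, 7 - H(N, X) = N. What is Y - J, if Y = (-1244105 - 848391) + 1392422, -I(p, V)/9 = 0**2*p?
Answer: -700074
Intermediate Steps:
H(N, X) = 7 - N
I(p, V) = 0 (I(p, V) = -9*0**2*p = -0*p = -9*0 = 0)
Y = -700074 (Y = -2092496 + 1392422 = -700074)
C(F) = 2*F (C(F) = (7 - 1*5)*F = (7 - 5)*F = 2*F)
J = 0 (J = (-91 + 178)*(2*0) = 87*0 = 0)
Y - J = -700074 - 1*0 = -700074 + 0 = -700074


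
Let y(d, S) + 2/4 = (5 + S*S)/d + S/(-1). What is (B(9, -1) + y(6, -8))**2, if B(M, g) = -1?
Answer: 324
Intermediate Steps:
y(d, S) = -1/2 - S + (5 + S**2)/d (y(d, S) = -1/2 + ((5 + S*S)/d + S/(-1)) = -1/2 + ((5 + S**2)/d + S*(-1)) = -1/2 + ((5 + S**2)/d - S) = -1/2 + (-S + (5 + S**2)/d) = -1/2 - S + (5 + S**2)/d)
(B(9, -1) + y(6, -8))**2 = (-1 + (5 + (-8)**2 - 1/2*6 - 1*(-8)*6)/6)**2 = (-1 + (5 + 64 - 3 + 48)/6)**2 = (-1 + (1/6)*114)**2 = (-1 + 19)**2 = 18**2 = 324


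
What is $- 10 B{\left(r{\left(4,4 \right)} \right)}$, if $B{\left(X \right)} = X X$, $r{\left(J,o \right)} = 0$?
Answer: $0$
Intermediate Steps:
$B{\left(X \right)} = X^{2}$
$- 10 B{\left(r{\left(4,4 \right)} \right)} = - 10 \cdot 0^{2} = \left(-10\right) 0 = 0$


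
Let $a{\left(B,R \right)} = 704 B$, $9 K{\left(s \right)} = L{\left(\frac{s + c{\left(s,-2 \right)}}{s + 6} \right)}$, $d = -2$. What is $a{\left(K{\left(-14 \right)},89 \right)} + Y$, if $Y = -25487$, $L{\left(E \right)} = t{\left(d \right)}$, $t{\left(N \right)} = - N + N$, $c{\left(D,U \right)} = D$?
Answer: $-25487$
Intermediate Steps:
$t{\left(N \right)} = 0$
$L{\left(E \right)} = 0$
$K{\left(s \right)} = 0$ ($K{\left(s \right)} = \frac{1}{9} \cdot 0 = 0$)
$a{\left(K{\left(-14 \right)},89 \right)} + Y = 704 \cdot 0 - 25487 = 0 - 25487 = -25487$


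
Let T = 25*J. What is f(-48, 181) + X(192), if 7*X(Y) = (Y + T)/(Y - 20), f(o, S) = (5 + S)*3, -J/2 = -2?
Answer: 168031/301 ≈ 558.24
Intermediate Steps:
J = 4 (J = -2*(-2) = 4)
f(o, S) = 15 + 3*S
T = 100 (T = 25*4 = 100)
X(Y) = (100 + Y)/(7*(-20 + Y)) (X(Y) = ((Y + 100)/(Y - 20))/7 = ((100 + Y)/(-20 + Y))/7 = (100 + Y)/(7*(-20 + Y)))
f(-48, 181) + X(192) = (15 + 3*181) + (100 + 192)/(7*(-20 + 192)) = (15 + 543) + (⅐)*292/172 = 558 + (⅐)*(1/172)*292 = 558 + 73/301 = 168031/301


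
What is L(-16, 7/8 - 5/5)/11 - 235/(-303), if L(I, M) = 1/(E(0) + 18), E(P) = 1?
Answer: 49418/63327 ≈ 0.78036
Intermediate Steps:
L(I, M) = 1/19 (L(I, M) = 1/(1 + 18) = 1/19)
L(-16, 7/8 - 5/5)/11 - 235/(-303) = (1/19)/11 - 235/(-303) = (1/19)*(1/11) - 235*(-1/303) = 1/209 + 235/303 = 49418/63327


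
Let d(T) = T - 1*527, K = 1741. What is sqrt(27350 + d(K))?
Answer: 2*sqrt(7141) ≈ 169.01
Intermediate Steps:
d(T) = -527 + T (d(T) = T - 527 = -527 + T)
sqrt(27350 + d(K)) = sqrt(27350 + (-527 + 1741)) = sqrt(27350 + 1214) = sqrt(28564) = 2*sqrt(7141)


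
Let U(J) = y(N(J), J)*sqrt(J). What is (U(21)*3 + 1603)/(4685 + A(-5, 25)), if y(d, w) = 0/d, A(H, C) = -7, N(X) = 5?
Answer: 1603/4678 ≈ 0.34267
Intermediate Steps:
y(d, w) = 0
U(J) = 0 (U(J) = 0*sqrt(J) = 0)
(U(21)*3 + 1603)/(4685 + A(-5, 25)) = (0*3 + 1603)/(4685 - 7) = (0 + 1603)/4678 = 1603*(1/4678) = 1603/4678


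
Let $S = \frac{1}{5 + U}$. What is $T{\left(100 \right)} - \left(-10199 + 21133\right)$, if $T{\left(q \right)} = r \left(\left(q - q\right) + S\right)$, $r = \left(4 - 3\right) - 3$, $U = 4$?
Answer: $- \frac{98408}{9} \approx -10934.0$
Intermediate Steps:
$r = -2$ ($r = 1 - 3 = -2$)
$S = \frac{1}{9}$ ($S = \frac{1}{5 + 4} = \frac{1}{9} \approx 0.11111$)
$T{\left(q \right)} = - \frac{2}{9}$ ($T{\left(q \right)} = - 2 \left(\left(q - q\right) + \frac{1}{9}\right) = - 2 \left(0 + \frac{1}{9}\right) = \left(-2\right) \frac{1}{9} = - \frac{2}{9}$)
$T{\left(100 \right)} - \left(-10199 + 21133\right) = - \frac{2}{9} - \left(-10199 + 21133\right) = - \frac{2}{9} - 10934 = - \frac{98408}{9}$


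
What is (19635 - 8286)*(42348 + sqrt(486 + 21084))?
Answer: 480607452 + 11349*sqrt(21570) ≈ 4.8227e+8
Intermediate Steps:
(19635 - 8286)*(42348 + sqrt(486 + 21084)) = 11349*(42348 + sqrt(21570)) = 480607452 + 11349*sqrt(21570)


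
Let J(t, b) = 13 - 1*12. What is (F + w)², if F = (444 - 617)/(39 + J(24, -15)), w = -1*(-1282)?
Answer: 2611925449/1600 ≈ 1.6325e+6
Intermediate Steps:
w = 1282
J(t, b) = 1 (J(t, b) = 13 - 12 = 1)
F = -173/40 (F = (444 - 617)/(39 + 1) = -173/40 ≈ -4.3250)
(F + w)² = (-173/40 + 1282)² = (51107/40)² = 2611925449/1600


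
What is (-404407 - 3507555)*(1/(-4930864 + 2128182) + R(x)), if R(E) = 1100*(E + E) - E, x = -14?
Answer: 168768628527674993/1401341 ≈ 1.2043e+11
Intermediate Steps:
R(E) = 2199*E (R(E) = 1100*(2*E) - E = 2200*E - E = 2199*E)
(-404407 - 3507555)*(1/(-4930864 + 2128182) + R(x)) = (-404407 - 3507555)*(1/(-4930864 + 2128182) + 2199*(-14)) = -3911962*(1/(-2802682) - 30786) = -3911962*(-1/2802682 - 30786) = -3911962*(-86283368053/2802682) = 168768628527674993/1401341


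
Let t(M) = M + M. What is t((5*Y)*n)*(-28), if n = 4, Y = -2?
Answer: 2240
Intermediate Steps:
t(M) = 2*M
t((5*Y)*n)*(-28) = (2*((5*(-2))*4))*(-28) = (2*(-10*4))*(-28) = (2*(-40))*(-28) = -80*(-28) = 2240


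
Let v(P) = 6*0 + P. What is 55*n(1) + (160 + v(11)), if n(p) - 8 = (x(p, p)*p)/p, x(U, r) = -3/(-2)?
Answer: 1387/2 ≈ 693.50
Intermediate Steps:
v(P) = P (v(P) = 0 + P = P)
x(U, r) = 3/2 (x(U, r) = -3*(-½) = 3/2)
n(p) = 19/2 (n(p) = 8 + (3*p/2)/p = 8 + 3/2 = 19/2)
55*n(1) + (160 + v(11)) = 55*(19/2) + (160 + 11) = 1045/2 + 171 = 1387/2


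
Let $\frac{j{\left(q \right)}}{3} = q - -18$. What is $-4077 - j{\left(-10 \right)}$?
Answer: $-4101$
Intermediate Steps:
$j{\left(q \right)} = 54 + 3 q$ ($j{\left(q \right)} = 3 \left(q - -18\right) = 3 \left(q + 18\right) = 3 \left(18 + q\right) = 54 + 3 q$)
$-4077 - j{\left(-10 \right)} = -4077 - \left(54 + 3 \left(-10\right)\right) = -4077 - \left(54 - 30\right) = -4077 - 24 = -4101$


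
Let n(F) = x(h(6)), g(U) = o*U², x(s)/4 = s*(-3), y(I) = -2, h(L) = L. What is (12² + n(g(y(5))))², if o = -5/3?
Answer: 5184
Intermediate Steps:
o = -5/3 (o = -5*⅓ = -5/3 ≈ -1.6667)
x(s) = -12*s (x(s) = 4*(s*(-3)) = 4*(-3*s) = -12*s)
g(U) = -5*U²/3
n(F) = -72 (n(F) = -12*6 = -72)
(12² + n(g(y(5))))² = (12² - 72)² = (144 - 72)² = 72² = 5184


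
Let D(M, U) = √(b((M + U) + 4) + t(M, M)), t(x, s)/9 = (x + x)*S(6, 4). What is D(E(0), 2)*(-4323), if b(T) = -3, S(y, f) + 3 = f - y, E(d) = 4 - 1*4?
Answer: -4323*I*√3 ≈ -7487.7*I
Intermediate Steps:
E(d) = 0 (E(d) = 4 - 4 = 0)
S(y, f) = -3 + f - y (S(y, f) = -3 + (f - y) = -3 + f - y)
t(x, s) = -90*x (t(x, s) = 9*((x + x)*(-3 + 4 - 1*6)) = 9*((2*x)*(-3 + 4 - 6)) = 9*((2*x)*(-5)) = 9*(-10*x) = -90*x)
D(M, U) = √(-3 - 90*M)
D(E(0), 2)*(-4323) = √(-3 - 90*0)*(-4323) = √(-3 + 0)*(-4323) = √(-3)*(-4323) = (I*√3)*(-4323) = -4323*I*√3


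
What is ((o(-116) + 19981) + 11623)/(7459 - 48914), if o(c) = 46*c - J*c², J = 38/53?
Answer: -880876/2197115 ≈ -0.40092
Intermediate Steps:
J = 38/53 (J = 38*(1/53) = 38/53 ≈ 0.71698)
o(c) = 46*c - 38*c²/53
((o(-116) + 19981) + 11623)/(7459 - 48914) = (((2/53)*(-116)*(1219 - 19*(-116)) + 19981) + 11623)/(7459 - 48914) = (((2/53)*(-116)*(1219 + 2204) + 19981) + 11623)/(-41455) = (((2/53)*(-116)*3423 + 19981) + 11623)*(-1/41455) = ((-794136/53 + 19981) + 11623)*(-1/41455) = (264857/53 + 11623)*(-1/41455) = (880876/53)*(-1/41455) = -880876/2197115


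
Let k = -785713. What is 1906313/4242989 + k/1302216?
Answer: -851340326549/5525288163624 ≈ -0.15408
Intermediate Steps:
1906313/4242989 + k/1302216 = 1906313/4242989 - 785713/1302216 = -851340326549/5525288163624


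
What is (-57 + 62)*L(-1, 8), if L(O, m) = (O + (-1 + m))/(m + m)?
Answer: 15/8 ≈ 1.8750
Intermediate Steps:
L(O, m) = (-1 + O + m)/(2*m) (L(O, m) = (-1 + O + m)/((2*m)) = (-1 + O + m)*(1/(2*m)) = (-1 + O + m)/(2*m))
(-57 + 62)*L(-1, 8) = (-57 + 62)*((1/2)*(-1 - 1 + 8)/8) = 5*((1/2)*(1/8)*6) = 5*(3/8) = 15/8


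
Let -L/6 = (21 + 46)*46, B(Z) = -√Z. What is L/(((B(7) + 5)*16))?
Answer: -7705/24 - 1541*√7/24 ≈ -490.92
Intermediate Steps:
L = -18492 (L = -6*(21 + 46)*46 = -402*46 = -6*3082 = -18492)
L/(((B(7) + 5)*16)) = -18492*1/(16*(-√7 + 5)) = -18492*1/(16*(5 - √7)) = -18492/(80 - 16*√7)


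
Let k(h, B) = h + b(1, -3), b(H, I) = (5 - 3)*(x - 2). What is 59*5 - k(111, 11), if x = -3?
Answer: 194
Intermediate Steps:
b(H, I) = -10 (b(H, I) = (5 - 3)*(-3 - 2) = 2*(-5) = -10)
k(h, B) = -10 + h (k(h, B) = h - 10 = -10 + h)
59*5 - k(111, 11) = 59*5 - (-10 + 111) = 295 - 1*101 = 295 - 101 = 194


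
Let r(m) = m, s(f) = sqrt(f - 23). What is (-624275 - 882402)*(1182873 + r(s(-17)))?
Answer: -1782207543021 - 3013354*I*sqrt(10) ≈ -1.7822e+12 - 9.5291e+6*I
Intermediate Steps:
s(f) = sqrt(-23 + f)
(-624275 - 882402)*(1182873 + r(s(-17))) = (-624275 - 882402)*(1182873 + sqrt(-23 - 17)) = -1506677*(1182873 + sqrt(-40)) = -1506677*(1182873 + 2*I*sqrt(10)) = -1782207543021 - 3013354*I*sqrt(10)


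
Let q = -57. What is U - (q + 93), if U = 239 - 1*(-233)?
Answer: 436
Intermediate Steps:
U = 472 (U = 239 + 233 = 472)
U - (q + 93) = 472 - (-57 + 93) = 472 - 1*36 = 472 - 36 = 436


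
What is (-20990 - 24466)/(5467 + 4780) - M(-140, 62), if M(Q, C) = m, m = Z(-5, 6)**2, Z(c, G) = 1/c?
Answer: -1146647/256175 ≈ -4.4760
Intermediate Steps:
m = 1/25 (m = (1/(-5))**2 = (-1/5)**2 = 1/25 ≈ 0.040000)
M(Q, C) = 1/25
(-20990 - 24466)/(5467 + 4780) - M(-140, 62) = (-20990 - 24466)/(5467 + 4780) - 1*1/25 = -45456/10247 - 1/25 = -1146647/256175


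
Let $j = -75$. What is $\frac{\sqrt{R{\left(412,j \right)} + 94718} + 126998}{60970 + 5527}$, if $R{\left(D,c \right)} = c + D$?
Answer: $\frac{126998}{66497} + \frac{\sqrt{95055}}{66497} \approx 1.9145$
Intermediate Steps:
$R{\left(D,c \right)} = D + c$
$\frac{\sqrt{R{\left(412,j \right)} + 94718} + 126998}{60970 + 5527} = \frac{\sqrt{\left(412 - 75\right) + 94718} + 126998}{60970 + 5527} = \frac{\sqrt{337 + 94718} + 126998}{66497} = \left(\sqrt{95055} + 126998\right) \frac{1}{66497} = \left(126998 + \sqrt{95055}\right) \frac{1}{66497} = \frac{126998}{66497} + \frac{\sqrt{95055}}{66497}$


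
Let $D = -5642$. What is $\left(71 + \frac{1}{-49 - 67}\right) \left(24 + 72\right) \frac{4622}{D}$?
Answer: $- \frac{456746040}{81809} \approx -5583.1$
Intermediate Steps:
$\left(71 + \frac{1}{-49 - 67}\right) \left(24 + 72\right) \frac{4622}{D} = \left(71 + \frac{1}{-49 - 67}\right) \left(24 + 72\right) \frac{4622}{-5642} = \left(71 + \frac{1}{-116}\right) 96 \cdot 4622 \left(- \frac{1}{5642}\right) = \left(71 - \frac{1}{116}\right) 96 \left(- \frac{2311}{2821}\right) = \frac{8235}{116} \cdot 96 \left(- \frac{2311}{2821}\right) = \frac{197640}{29} \left(- \frac{2311}{2821}\right) = - \frac{456746040}{81809}$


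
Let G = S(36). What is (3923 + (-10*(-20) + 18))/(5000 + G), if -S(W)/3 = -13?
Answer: 4141/5039 ≈ 0.82179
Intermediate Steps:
S(W) = 39 (S(W) = -3*(-13) = 39)
G = 39
(3923 + (-10*(-20) + 18))/(5000 + G) = (3923 + (-10*(-20) + 18))/(5000 + 39) = (3923 + (200 + 18))/5039 = (3923 + 218)*(1/5039) = 4141*(1/5039) = 4141/5039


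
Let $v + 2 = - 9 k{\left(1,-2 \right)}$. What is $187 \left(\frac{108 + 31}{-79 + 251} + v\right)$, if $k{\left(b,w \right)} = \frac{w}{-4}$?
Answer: $- \frac{183073}{172} \approx -1064.4$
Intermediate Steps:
$k{\left(b,w \right)} = - \frac{w}{4}$ ($k{\left(b,w \right)} = w \left(- \frac{1}{4}\right) = - \frac{w}{4}$)
$v = - \frac{13}{2}$ ($v = -2 - 9 \left(\left(- \frac{1}{4}\right) \left(-2\right)\right) = -2 - \frac{9}{2} = - \frac{13}{2} \approx -6.5$)
$187 \left(\frac{108 + 31}{-79 + 251} + v\right) = 187 \left(\frac{108 + 31}{-79 + 251} - \frac{13}{2}\right) = 187 \left(\frac{139}{172} - \frac{13}{2}\right) = 187 \left(- \frac{979}{172}\right) = - \frac{183073}{172}$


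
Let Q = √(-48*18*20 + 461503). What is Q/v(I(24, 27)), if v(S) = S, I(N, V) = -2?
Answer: -√444223/2 ≈ -333.25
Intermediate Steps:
Q = √444223 (Q = √(-864*20 + 461503) = √(-17280 + 461503) = √444223 ≈ 666.50)
Q/v(I(24, 27)) = √444223/(-2) = √444223*(-½) = -√444223/2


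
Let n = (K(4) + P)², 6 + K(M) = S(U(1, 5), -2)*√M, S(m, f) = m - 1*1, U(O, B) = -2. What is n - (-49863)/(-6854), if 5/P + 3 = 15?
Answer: 62622931/493488 ≈ 126.90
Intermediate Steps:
S(m, f) = -1 + m (S(m, f) = m - 1 = -1 + m)
P = 5/12 (P = 5/(-3 + 15) = 5/12 ≈ 0.41667)
K(M) = -6 - 3*√M (K(M) = -6 + (-1 - 2)*√M = -6 - 3*√M)
n = 19321/144 (n = ((-6 - 3*√4) + 5/12)² = ((-6 - 3*2) + 5/12)² = ((-6 - 6) + 5/12)² = (-12 + 5/12)² = (-139/12)² = 19321/144 ≈ 134.17)
n - (-49863)/(-6854) = 19321/144 - (-49863)/(-6854) = 19321/144 - (-49863)*(-1)/6854 = 19321/144 - 1*49863/6854 = 19321/144 - 49863/6854 = 62622931/493488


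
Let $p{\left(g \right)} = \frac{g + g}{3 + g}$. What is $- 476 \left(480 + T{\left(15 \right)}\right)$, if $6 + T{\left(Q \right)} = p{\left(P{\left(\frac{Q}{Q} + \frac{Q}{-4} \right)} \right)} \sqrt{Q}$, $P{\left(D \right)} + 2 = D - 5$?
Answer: $-225624 - \frac{12376 \sqrt{15}}{9} \approx -2.3095 \cdot 10^{5}$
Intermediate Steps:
$P{\left(D \right)} = -7 + D$ ($P{\left(D \right)} = -2 + \left(D - 5\right) = -2 + \left(-5 + D\right) = -7 + D$)
$p{\left(g \right)} = \frac{2 g}{3 + g}$
$T{\left(Q \right)} = -6 + \frac{2 \sqrt{Q} \left(-6 - \frac{Q}{4}\right)}{-3 - \frac{Q}{4}}$ ($T{\left(Q \right)} = -6 + \frac{2 \left(-7 + \left(\frac{Q}{Q} + \frac{Q}{-4}\right)\right)}{3 - \left(7 - \frac{Q}{-4} - \frac{Q}{Q}\right)} \sqrt{Q} = -6 + \frac{2 \left(-7 + \left(1 + Q \left(- \frac{1}{4}\right)\right)\right)}{3 + \left(-7 + \left(1 + Q \left(- \frac{1}{4}\right)\right)\right)} \sqrt{Q} = -6 + \frac{2 \left(-7 - \left(-1 + \frac{Q}{4}\right)\right)}{3 - \left(6 + \frac{Q}{4}\right)} \sqrt{Q} = -6 + \frac{2 \left(-6 - \frac{Q}{4}\right)}{3 - \left(6 + \frac{Q}{4}\right)} \sqrt{Q} = -6 + \frac{2 \left(-6 - \frac{Q}{4}\right)}{-3 - \frac{Q}{4}} \sqrt{Q} = -6 + \frac{2 \sqrt{Q} \left(-6 - \frac{Q}{4}\right)}{-3 - \frac{Q}{4}}$)
$- 476 \left(480 + T{\left(15 \right)}\right) = - 476 \left(480 + \frac{2 \left(-36 - 45 + \sqrt{15} \left(24 + 15\right)\right)}{12 + 15}\right) = - 476 \left(480 + \frac{2 \left(-36 - 45 + \sqrt{15} \cdot 39\right)}{27}\right) = - 476 \left(480 + 2 \cdot \frac{1}{27} \left(-36 - 45 + 39 \sqrt{15}\right)\right) = - 476 \left(480 + 2 \cdot \frac{1}{27} \left(-81 + 39 \sqrt{15}\right)\right) = - 476 \left(480 - \left(6 - \frac{26 \sqrt{15}}{9}\right)\right) = - 476 \left(474 + \frac{26 \sqrt{15}}{9}\right) = -225624 - \frac{12376 \sqrt{15}}{9}$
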